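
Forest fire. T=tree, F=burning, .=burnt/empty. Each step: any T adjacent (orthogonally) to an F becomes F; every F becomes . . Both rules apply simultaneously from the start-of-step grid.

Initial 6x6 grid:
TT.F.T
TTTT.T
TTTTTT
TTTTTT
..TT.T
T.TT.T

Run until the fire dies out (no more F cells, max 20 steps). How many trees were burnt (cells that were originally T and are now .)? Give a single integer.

Answer: 26

Derivation:
Step 1: +1 fires, +1 burnt (F count now 1)
Step 2: +2 fires, +1 burnt (F count now 2)
Step 3: +4 fires, +2 burnt (F count now 4)
Step 4: +7 fires, +4 burnt (F count now 7)
Step 5: +7 fires, +7 burnt (F count now 7)
Step 6: +4 fires, +7 burnt (F count now 4)
Step 7: +1 fires, +4 burnt (F count now 1)
Step 8: +0 fires, +1 burnt (F count now 0)
Fire out after step 8
Initially T: 27, now '.': 35
Total burnt (originally-T cells now '.'): 26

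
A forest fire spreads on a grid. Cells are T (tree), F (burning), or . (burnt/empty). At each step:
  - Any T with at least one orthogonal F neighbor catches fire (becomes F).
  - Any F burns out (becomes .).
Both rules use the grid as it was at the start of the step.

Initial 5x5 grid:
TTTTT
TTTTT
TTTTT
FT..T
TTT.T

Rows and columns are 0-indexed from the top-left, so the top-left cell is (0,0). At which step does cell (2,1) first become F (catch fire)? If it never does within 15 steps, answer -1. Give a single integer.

Step 1: cell (2,1)='T' (+3 fires, +1 burnt)
Step 2: cell (2,1)='F' (+3 fires, +3 burnt)
  -> target ignites at step 2
Step 3: cell (2,1)='.' (+4 fires, +3 burnt)
Step 4: cell (2,1)='.' (+3 fires, +4 burnt)
Step 5: cell (2,1)='.' (+3 fires, +3 burnt)
Step 6: cell (2,1)='.' (+3 fires, +3 burnt)
Step 7: cell (2,1)='.' (+2 fires, +3 burnt)
Step 8: cell (2,1)='.' (+0 fires, +2 burnt)
  fire out at step 8

2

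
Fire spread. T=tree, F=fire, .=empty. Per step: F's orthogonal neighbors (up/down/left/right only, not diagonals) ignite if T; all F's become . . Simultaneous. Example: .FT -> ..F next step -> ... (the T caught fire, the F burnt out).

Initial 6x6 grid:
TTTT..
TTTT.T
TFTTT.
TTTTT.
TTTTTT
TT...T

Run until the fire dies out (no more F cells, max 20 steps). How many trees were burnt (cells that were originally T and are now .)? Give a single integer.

Answer: 26

Derivation:
Step 1: +4 fires, +1 burnt (F count now 4)
Step 2: +7 fires, +4 burnt (F count now 7)
Step 3: +8 fires, +7 burnt (F count now 8)
Step 4: +4 fires, +8 burnt (F count now 4)
Step 5: +1 fires, +4 burnt (F count now 1)
Step 6: +1 fires, +1 burnt (F count now 1)
Step 7: +1 fires, +1 burnt (F count now 1)
Step 8: +0 fires, +1 burnt (F count now 0)
Fire out after step 8
Initially T: 27, now '.': 35
Total burnt (originally-T cells now '.'): 26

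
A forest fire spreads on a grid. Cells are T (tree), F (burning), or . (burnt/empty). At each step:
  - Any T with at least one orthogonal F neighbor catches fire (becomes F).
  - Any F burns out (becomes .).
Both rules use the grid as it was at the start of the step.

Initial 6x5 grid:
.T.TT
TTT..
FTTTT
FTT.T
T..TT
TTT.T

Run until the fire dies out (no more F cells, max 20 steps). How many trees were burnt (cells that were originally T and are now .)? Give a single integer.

Answer: 18

Derivation:
Step 1: +4 fires, +2 burnt (F count now 4)
Step 2: +4 fires, +4 burnt (F count now 4)
Step 3: +4 fires, +4 burnt (F count now 4)
Step 4: +2 fires, +4 burnt (F count now 2)
Step 5: +1 fires, +2 burnt (F count now 1)
Step 6: +1 fires, +1 burnt (F count now 1)
Step 7: +2 fires, +1 burnt (F count now 2)
Step 8: +0 fires, +2 burnt (F count now 0)
Fire out after step 8
Initially T: 20, now '.': 28
Total burnt (originally-T cells now '.'): 18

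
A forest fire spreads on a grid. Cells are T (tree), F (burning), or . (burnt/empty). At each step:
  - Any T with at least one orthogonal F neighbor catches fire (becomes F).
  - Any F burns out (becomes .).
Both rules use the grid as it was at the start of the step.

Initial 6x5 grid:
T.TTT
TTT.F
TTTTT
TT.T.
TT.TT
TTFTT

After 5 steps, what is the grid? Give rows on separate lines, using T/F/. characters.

Step 1: 4 trees catch fire, 2 burn out
  T.TTF
  TTT..
  TTTTF
  TT.T.
  TT.TT
  TF.FT
Step 2: 6 trees catch fire, 4 burn out
  T.TF.
  TTT..
  TTTF.
  TT.T.
  TF.FT
  F...F
Step 3: 6 trees catch fire, 6 burn out
  T.F..
  TTT..
  TTF..
  TF.F.
  F...F
  .....
Step 4: 3 trees catch fire, 6 burn out
  T....
  TTF..
  TF...
  F....
  .....
  .....
Step 5: 2 trees catch fire, 3 burn out
  T....
  TF...
  F....
  .....
  .....
  .....

T....
TF...
F....
.....
.....
.....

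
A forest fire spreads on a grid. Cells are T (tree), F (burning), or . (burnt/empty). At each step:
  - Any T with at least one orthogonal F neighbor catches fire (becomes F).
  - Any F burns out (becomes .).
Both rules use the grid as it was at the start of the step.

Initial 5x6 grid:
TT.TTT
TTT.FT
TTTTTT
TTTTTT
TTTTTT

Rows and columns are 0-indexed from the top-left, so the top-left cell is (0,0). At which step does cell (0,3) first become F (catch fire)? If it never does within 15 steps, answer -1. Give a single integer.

Step 1: cell (0,3)='T' (+3 fires, +1 burnt)
Step 2: cell (0,3)='F' (+5 fires, +3 burnt)
  -> target ignites at step 2
Step 3: cell (0,3)='.' (+4 fires, +5 burnt)
Step 4: cell (0,3)='.' (+5 fires, +4 burnt)
Step 5: cell (0,3)='.' (+4 fires, +5 burnt)
Step 6: cell (0,3)='.' (+4 fires, +4 burnt)
Step 7: cell (0,3)='.' (+2 fires, +4 burnt)
Step 8: cell (0,3)='.' (+0 fires, +2 burnt)
  fire out at step 8

2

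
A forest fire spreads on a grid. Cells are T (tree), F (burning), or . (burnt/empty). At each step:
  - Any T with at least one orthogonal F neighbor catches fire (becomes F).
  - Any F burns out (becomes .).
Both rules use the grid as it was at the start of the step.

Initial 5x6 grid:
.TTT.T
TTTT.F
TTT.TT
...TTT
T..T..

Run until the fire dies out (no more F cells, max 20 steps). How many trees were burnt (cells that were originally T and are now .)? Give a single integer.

Answer: 7

Derivation:
Step 1: +2 fires, +1 burnt (F count now 2)
Step 2: +2 fires, +2 burnt (F count now 2)
Step 3: +1 fires, +2 burnt (F count now 1)
Step 4: +1 fires, +1 burnt (F count now 1)
Step 5: +1 fires, +1 burnt (F count now 1)
Step 6: +0 fires, +1 burnt (F count now 0)
Fire out after step 6
Initially T: 18, now '.': 19
Total burnt (originally-T cells now '.'): 7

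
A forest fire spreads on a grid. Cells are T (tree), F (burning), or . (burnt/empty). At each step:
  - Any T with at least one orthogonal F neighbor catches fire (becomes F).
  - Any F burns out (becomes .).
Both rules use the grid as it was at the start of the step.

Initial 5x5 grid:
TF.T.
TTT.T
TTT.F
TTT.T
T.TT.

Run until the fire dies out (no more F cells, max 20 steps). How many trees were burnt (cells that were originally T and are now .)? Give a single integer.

Step 1: +4 fires, +2 burnt (F count now 4)
Step 2: +3 fires, +4 burnt (F count now 3)
Step 3: +3 fires, +3 burnt (F count now 3)
Step 4: +2 fires, +3 burnt (F count now 2)
Step 5: +2 fires, +2 burnt (F count now 2)
Step 6: +1 fires, +2 burnt (F count now 1)
Step 7: +0 fires, +1 burnt (F count now 0)
Fire out after step 7
Initially T: 16, now '.': 24
Total burnt (originally-T cells now '.'): 15

Answer: 15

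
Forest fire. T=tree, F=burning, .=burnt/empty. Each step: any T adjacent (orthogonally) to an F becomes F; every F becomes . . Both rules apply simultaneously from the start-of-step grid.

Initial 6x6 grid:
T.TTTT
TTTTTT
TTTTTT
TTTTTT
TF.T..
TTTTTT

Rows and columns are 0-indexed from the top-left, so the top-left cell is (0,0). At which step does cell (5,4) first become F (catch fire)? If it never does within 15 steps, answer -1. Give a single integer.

Step 1: cell (5,4)='T' (+3 fires, +1 burnt)
Step 2: cell (5,4)='T' (+5 fires, +3 burnt)
Step 3: cell (5,4)='T' (+5 fires, +5 burnt)
Step 4: cell (5,4)='F' (+6 fires, +5 burnt)
  -> target ignites at step 4
Step 5: cell (5,4)='.' (+6 fires, +6 burnt)
Step 6: cell (5,4)='.' (+3 fires, +6 burnt)
Step 7: cell (5,4)='.' (+2 fires, +3 burnt)
Step 8: cell (5,4)='.' (+1 fires, +2 burnt)
Step 9: cell (5,4)='.' (+0 fires, +1 burnt)
  fire out at step 9

4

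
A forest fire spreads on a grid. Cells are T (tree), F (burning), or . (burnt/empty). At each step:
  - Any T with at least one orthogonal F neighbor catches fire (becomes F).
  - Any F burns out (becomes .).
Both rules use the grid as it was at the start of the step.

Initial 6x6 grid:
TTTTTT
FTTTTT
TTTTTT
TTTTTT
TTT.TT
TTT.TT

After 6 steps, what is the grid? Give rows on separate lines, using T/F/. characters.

Step 1: 3 trees catch fire, 1 burn out
  FTTTTT
  .FTTTT
  FTTTTT
  TTTTTT
  TTT.TT
  TTT.TT
Step 2: 4 trees catch fire, 3 burn out
  .FTTTT
  ..FTTT
  .FTTTT
  FTTTTT
  TTT.TT
  TTT.TT
Step 3: 5 trees catch fire, 4 burn out
  ..FTTT
  ...FTT
  ..FTTT
  .FTTTT
  FTT.TT
  TTT.TT
Step 4: 6 trees catch fire, 5 burn out
  ...FTT
  ....FT
  ...FTT
  ..FTTT
  .FT.TT
  FTT.TT
Step 5: 6 trees catch fire, 6 burn out
  ....FT
  .....F
  ....FT
  ...FTT
  ..F.TT
  .FT.TT
Step 6: 4 trees catch fire, 6 burn out
  .....F
  ......
  .....F
  ....FT
  ....TT
  ..F.TT

.....F
......
.....F
....FT
....TT
..F.TT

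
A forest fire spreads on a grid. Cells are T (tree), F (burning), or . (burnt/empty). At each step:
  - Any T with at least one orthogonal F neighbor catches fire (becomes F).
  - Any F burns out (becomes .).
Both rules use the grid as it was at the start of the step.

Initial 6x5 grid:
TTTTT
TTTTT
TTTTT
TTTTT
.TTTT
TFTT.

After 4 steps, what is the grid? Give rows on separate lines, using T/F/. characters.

Step 1: 3 trees catch fire, 1 burn out
  TTTTT
  TTTTT
  TTTTT
  TTTTT
  .FTTT
  F.FT.
Step 2: 3 trees catch fire, 3 burn out
  TTTTT
  TTTTT
  TTTTT
  TFTTT
  ..FTT
  ...F.
Step 3: 4 trees catch fire, 3 burn out
  TTTTT
  TTTTT
  TFTTT
  F.FTT
  ...FT
  .....
Step 4: 5 trees catch fire, 4 burn out
  TTTTT
  TFTTT
  F.FTT
  ...FT
  ....F
  .....

TTTTT
TFTTT
F.FTT
...FT
....F
.....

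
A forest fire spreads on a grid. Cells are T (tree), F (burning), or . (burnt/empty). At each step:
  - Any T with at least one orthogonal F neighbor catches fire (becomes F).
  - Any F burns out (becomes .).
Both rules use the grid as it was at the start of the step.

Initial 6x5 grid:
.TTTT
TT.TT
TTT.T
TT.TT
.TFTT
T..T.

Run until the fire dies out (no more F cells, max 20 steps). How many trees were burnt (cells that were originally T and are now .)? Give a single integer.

Answer: 20

Derivation:
Step 1: +2 fires, +1 burnt (F count now 2)
Step 2: +4 fires, +2 burnt (F count now 4)
Step 3: +3 fires, +4 burnt (F count now 3)
Step 4: +4 fires, +3 burnt (F count now 4)
Step 5: +3 fires, +4 burnt (F count now 3)
Step 6: +3 fires, +3 burnt (F count now 3)
Step 7: +1 fires, +3 burnt (F count now 1)
Step 8: +0 fires, +1 burnt (F count now 0)
Fire out after step 8
Initially T: 21, now '.': 29
Total burnt (originally-T cells now '.'): 20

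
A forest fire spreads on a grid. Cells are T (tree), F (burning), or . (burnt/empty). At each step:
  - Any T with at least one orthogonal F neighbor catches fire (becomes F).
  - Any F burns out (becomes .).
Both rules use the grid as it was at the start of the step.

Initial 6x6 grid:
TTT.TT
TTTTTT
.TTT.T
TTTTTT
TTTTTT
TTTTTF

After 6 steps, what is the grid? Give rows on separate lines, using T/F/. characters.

Step 1: 2 trees catch fire, 1 burn out
  TTT.TT
  TTTTTT
  .TTT.T
  TTTTTT
  TTTTTF
  TTTTF.
Step 2: 3 trees catch fire, 2 burn out
  TTT.TT
  TTTTTT
  .TTT.T
  TTTTTF
  TTTTF.
  TTTF..
Step 3: 4 trees catch fire, 3 burn out
  TTT.TT
  TTTTTT
  .TTT.F
  TTTTF.
  TTTF..
  TTF...
Step 4: 4 trees catch fire, 4 burn out
  TTT.TT
  TTTTTF
  .TTT..
  TTTF..
  TTF...
  TF....
Step 5: 6 trees catch fire, 4 burn out
  TTT.TF
  TTTTF.
  .TTF..
  TTF...
  TF....
  F.....
Step 6: 5 trees catch fire, 6 burn out
  TTT.F.
  TTTF..
  .TF...
  TF....
  F.....
  ......

TTT.F.
TTTF..
.TF...
TF....
F.....
......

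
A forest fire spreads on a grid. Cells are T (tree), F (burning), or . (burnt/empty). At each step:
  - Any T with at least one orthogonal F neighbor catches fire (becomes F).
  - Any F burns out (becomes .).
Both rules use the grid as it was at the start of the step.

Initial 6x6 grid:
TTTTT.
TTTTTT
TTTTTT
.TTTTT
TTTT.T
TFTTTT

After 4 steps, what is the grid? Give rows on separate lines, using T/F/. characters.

Step 1: 3 trees catch fire, 1 burn out
  TTTTT.
  TTTTTT
  TTTTTT
  .TTTTT
  TFTT.T
  F.FTTT
Step 2: 4 trees catch fire, 3 burn out
  TTTTT.
  TTTTTT
  TTTTTT
  .FTTTT
  F.FT.T
  ...FTT
Step 3: 4 trees catch fire, 4 burn out
  TTTTT.
  TTTTTT
  TFTTTT
  ..FTTT
  ...F.T
  ....FT
Step 4: 5 trees catch fire, 4 burn out
  TTTTT.
  TFTTTT
  F.FTTT
  ...FTT
  .....T
  .....F

TTTTT.
TFTTTT
F.FTTT
...FTT
.....T
.....F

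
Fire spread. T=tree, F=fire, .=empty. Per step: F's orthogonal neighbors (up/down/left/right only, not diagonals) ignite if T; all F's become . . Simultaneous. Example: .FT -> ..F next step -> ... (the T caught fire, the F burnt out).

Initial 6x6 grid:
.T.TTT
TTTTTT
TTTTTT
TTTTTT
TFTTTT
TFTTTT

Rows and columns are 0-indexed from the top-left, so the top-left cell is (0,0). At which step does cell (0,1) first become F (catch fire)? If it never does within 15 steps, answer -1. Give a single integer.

Step 1: cell (0,1)='T' (+5 fires, +2 burnt)
Step 2: cell (0,1)='T' (+5 fires, +5 burnt)
Step 3: cell (0,1)='T' (+6 fires, +5 burnt)
Step 4: cell (0,1)='F' (+7 fires, +6 burnt)
  -> target ignites at step 4
Step 5: cell (0,1)='.' (+3 fires, +7 burnt)
Step 6: cell (0,1)='.' (+3 fires, +3 burnt)
Step 7: cell (0,1)='.' (+2 fires, +3 burnt)
Step 8: cell (0,1)='.' (+1 fires, +2 burnt)
Step 9: cell (0,1)='.' (+0 fires, +1 burnt)
  fire out at step 9

4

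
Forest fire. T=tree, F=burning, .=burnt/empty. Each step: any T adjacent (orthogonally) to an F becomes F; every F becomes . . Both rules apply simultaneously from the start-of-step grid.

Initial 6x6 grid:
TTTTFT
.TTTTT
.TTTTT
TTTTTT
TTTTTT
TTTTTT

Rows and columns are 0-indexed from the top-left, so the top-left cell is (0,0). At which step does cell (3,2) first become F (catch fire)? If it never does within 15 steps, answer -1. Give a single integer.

Step 1: cell (3,2)='T' (+3 fires, +1 burnt)
Step 2: cell (3,2)='T' (+4 fires, +3 burnt)
Step 3: cell (3,2)='T' (+5 fires, +4 burnt)
Step 4: cell (3,2)='T' (+6 fires, +5 burnt)
Step 5: cell (3,2)='F' (+5 fires, +6 burnt)
  -> target ignites at step 5
Step 6: cell (3,2)='.' (+4 fires, +5 burnt)
Step 7: cell (3,2)='.' (+3 fires, +4 burnt)
Step 8: cell (3,2)='.' (+2 fires, +3 burnt)
Step 9: cell (3,2)='.' (+1 fires, +2 burnt)
Step 10: cell (3,2)='.' (+0 fires, +1 burnt)
  fire out at step 10

5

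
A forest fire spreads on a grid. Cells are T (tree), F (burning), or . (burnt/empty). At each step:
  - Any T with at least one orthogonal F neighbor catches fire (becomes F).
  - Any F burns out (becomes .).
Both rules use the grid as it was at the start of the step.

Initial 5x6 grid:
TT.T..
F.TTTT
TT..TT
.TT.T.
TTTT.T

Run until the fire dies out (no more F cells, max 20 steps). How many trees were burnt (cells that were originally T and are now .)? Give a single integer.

Step 1: +2 fires, +1 burnt (F count now 2)
Step 2: +2 fires, +2 burnt (F count now 2)
Step 3: +1 fires, +2 burnt (F count now 1)
Step 4: +2 fires, +1 burnt (F count now 2)
Step 5: +2 fires, +2 burnt (F count now 2)
Step 6: +1 fires, +2 burnt (F count now 1)
Step 7: +0 fires, +1 burnt (F count now 0)
Fire out after step 7
Initially T: 19, now '.': 21
Total burnt (originally-T cells now '.'): 10

Answer: 10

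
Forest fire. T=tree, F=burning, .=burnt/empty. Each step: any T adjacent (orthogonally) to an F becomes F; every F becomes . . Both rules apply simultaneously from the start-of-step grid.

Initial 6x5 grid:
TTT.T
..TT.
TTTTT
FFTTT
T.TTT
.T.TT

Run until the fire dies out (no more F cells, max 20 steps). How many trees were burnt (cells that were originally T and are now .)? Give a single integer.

Answer: 19

Derivation:
Step 1: +4 fires, +2 burnt (F count now 4)
Step 2: +3 fires, +4 burnt (F count now 3)
Step 3: +4 fires, +3 burnt (F count now 4)
Step 4: +5 fires, +4 burnt (F count now 5)
Step 5: +2 fires, +5 burnt (F count now 2)
Step 6: +1 fires, +2 burnt (F count now 1)
Step 7: +0 fires, +1 burnt (F count now 0)
Fire out after step 7
Initially T: 21, now '.': 28
Total burnt (originally-T cells now '.'): 19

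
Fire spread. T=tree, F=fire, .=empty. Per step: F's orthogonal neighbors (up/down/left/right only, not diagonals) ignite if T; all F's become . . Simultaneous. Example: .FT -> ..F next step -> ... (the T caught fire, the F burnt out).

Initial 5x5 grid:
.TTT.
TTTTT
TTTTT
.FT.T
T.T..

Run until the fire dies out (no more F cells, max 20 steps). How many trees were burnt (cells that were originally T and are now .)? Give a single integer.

Step 1: +2 fires, +1 burnt (F count now 2)
Step 2: +4 fires, +2 burnt (F count now 4)
Step 3: +4 fires, +4 burnt (F count now 4)
Step 4: +3 fires, +4 burnt (F count now 3)
Step 5: +3 fires, +3 burnt (F count now 3)
Step 6: +0 fires, +3 burnt (F count now 0)
Fire out after step 6
Initially T: 17, now '.': 24
Total burnt (originally-T cells now '.'): 16

Answer: 16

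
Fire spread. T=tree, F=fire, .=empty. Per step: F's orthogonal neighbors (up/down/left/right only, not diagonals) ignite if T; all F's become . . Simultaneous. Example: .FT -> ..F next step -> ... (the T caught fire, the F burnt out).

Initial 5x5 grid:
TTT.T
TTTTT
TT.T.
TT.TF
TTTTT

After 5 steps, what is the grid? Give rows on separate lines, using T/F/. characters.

Step 1: 2 trees catch fire, 1 burn out
  TTT.T
  TTTTT
  TT.T.
  TT.F.
  TTTTF
Step 2: 2 trees catch fire, 2 burn out
  TTT.T
  TTTTT
  TT.F.
  TT...
  TTTF.
Step 3: 2 trees catch fire, 2 burn out
  TTT.T
  TTTFT
  TT...
  TT...
  TTF..
Step 4: 3 trees catch fire, 2 burn out
  TTT.T
  TTF.F
  TT...
  TT...
  TF...
Step 5: 5 trees catch fire, 3 burn out
  TTF.F
  TF...
  TT...
  TF...
  F....

TTF.F
TF...
TT...
TF...
F....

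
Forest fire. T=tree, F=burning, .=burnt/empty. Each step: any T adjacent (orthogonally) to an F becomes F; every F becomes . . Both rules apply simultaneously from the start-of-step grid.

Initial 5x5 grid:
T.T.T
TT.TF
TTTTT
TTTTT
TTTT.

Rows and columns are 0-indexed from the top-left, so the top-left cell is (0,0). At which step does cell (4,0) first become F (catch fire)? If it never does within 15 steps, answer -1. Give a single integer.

Step 1: cell (4,0)='T' (+3 fires, +1 burnt)
Step 2: cell (4,0)='T' (+2 fires, +3 burnt)
Step 3: cell (4,0)='T' (+2 fires, +2 burnt)
Step 4: cell (4,0)='T' (+3 fires, +2 burnt)
Step 5: cell (4,0)='T' (+4 fires, +3 burnt)
Step 6: cell (4,0)='T' (+3 fires, +4 burnt)
Step 7: cell (4,0)='F' (+2 fires, +3 burnt)
  -> target ignites at step 7
Step 8: cell (4,0)='.' (+0 fires, +2 burnt)
  fire out at step 8

7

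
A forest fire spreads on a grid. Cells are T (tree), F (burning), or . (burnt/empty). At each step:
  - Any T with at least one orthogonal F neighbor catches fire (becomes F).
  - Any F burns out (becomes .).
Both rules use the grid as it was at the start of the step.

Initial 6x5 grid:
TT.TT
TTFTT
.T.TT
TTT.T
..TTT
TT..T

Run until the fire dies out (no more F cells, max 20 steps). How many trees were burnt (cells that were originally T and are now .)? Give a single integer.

Answer: 19

Derivation:
Step 1: +2 fires, +1 burnt (F count now 2)
Step 2: +6 fires, +2 burnt (F count now 6)
Step 3: +4 fires, +6 burnt (F count now 4)
Step 4: +3 fires, +4 burnt (F count now 3)
Step 5: +2 fires, +3 burnt (F count now 2)
Step 6: +2 fires, +2 burnt (F count now 2)
Step 7: +0 fires, +2 burnt (F count now 0)
Fire out after step 7
Initially T: 21, now '.': 28
Total burnt (originally-T cells now '.'): 19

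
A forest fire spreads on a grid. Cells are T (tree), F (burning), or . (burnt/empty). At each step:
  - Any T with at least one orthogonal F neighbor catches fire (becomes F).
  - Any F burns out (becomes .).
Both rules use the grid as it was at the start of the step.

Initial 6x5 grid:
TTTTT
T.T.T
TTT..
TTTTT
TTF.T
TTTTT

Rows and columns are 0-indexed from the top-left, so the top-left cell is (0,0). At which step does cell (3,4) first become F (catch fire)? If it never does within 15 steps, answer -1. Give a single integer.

Step 1: cell (3,4)='T' (+3 fires, +1 burnt)
Step 2: cell (3,4)='T' (+6 fires, +3 burnt)
Step 3: cell (3,4)='F' (+6 fires, +6 burnt)
  -> target ignites at step 3
Step 4: cell (3,4)='.' (+3 fires, +6 burnt)
Step 5: cell (3,4)='.' (+3 fires, +3 burnt)
Step 6: cell (3,4)='.' (+2 fires, +3 burnt)
Step 7: cell (3,4)='.' (+1 fires, +2 burnt)
Step 8: cell (3,4)='.' (+0 fires, +1 burnt)
  fire out at step 8

3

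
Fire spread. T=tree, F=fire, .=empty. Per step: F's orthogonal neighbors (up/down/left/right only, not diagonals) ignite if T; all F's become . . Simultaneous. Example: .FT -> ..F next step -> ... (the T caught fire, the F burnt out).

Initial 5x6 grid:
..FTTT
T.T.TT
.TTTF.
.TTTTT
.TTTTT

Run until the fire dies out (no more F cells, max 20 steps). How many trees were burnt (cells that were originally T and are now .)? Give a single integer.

Step 1: +5 fires, +2 burnt (F count now 5)
Step 2: +6 fires, +5 burnt (F count now 6)
Step 3: +5 fires, +6 burnt (F count now 5)
Step 4: +2 fires, +5 burnt (F count now 2)
Step 5: +1 fires, +2 burnt (F count now 1)
Step 6: +0 fires, +1 burnt (F count now 0)
Fire out after step 6
Initially T: 20, now '.': 29
Total burnt (originally-T cells now '.'): 19

Answer: 19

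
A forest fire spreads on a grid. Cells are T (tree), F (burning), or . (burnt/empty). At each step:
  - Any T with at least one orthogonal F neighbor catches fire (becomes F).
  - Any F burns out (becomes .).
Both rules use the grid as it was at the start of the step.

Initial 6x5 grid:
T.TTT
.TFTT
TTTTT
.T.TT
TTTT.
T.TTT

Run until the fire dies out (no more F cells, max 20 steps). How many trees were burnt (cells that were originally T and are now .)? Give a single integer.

Answer: 22

Derivation:
Step 1: +4 fires, +1 burnt (F count now 4)
Step 2: +4 fires, +4 burnt (F count now 4)
Step 3: +5 fires, +4 burnt (F count now 5)
Step 4: +3 fires, +5 burnt (F count now 3)
Step 5: +3 fires, +3 burnt (F count now 3)
Step 6: +3 fires, +3 burnt (F count now 3)
Step 7: +0 fires, +3 burnt (F count now 0)
Fire out after step 7
Initially T: 23, now '.': 29
Total burnt (originally-T cells now '.'): 22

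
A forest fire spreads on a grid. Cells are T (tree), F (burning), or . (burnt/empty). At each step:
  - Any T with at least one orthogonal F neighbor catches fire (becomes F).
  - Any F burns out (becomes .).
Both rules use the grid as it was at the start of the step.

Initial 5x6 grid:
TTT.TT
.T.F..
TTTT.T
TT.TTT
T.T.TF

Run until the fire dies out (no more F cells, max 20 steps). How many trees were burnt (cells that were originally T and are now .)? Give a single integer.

Answer: 16

Derivation:
Step 1: +3 fires, +2 burnt (F count now 3)
Step 2: +4 fires, +3 burnt (F count now 4)
Step 3: +1 fires, +4 burnt (F count now 1)
Step 4: +3 fires, +1 burnt (F count now 3)
Step 5: +2 fires, +3 burnt (F count now 2)
Step 6: +3 fires, +2 burnt (F count now 3)
Step 7: +0 fires, +3 burnt (F count now 0)
Fire out after step 7
Initially T: 19, now '.': 27
Total burnt (originally-T cells now '.'): 16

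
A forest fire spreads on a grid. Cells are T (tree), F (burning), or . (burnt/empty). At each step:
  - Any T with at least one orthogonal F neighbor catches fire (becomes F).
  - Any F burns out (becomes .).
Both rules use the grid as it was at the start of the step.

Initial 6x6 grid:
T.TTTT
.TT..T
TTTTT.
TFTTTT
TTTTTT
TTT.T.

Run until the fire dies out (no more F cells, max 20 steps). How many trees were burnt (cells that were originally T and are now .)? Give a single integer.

Step 1: +4 fires, +1 burnt (F count now 4)
Step 2: +7 fires, +4 burnt (F count now 7)
Step 3: +6 fires, +7 burnt (F count now 6)
Step 4: +4 fires, +6 burnt (F count now 4)
Step 5: +3 fires, +4 burnt (F count now 3)
Step 6: +1 fires, +3 burnt (F count now 1)
Step 7: +1 fires, +1 burnt (F count now 1)
Step 8: +1 fires, +1 burnt (F count now 1)
Step 9: +0 fires, +1 burnt (F count now 0)
Fire out after step 9
Initially T: 28, now '.': 35
Total burnt (originally-T cells now '.'): 27

Answer: 27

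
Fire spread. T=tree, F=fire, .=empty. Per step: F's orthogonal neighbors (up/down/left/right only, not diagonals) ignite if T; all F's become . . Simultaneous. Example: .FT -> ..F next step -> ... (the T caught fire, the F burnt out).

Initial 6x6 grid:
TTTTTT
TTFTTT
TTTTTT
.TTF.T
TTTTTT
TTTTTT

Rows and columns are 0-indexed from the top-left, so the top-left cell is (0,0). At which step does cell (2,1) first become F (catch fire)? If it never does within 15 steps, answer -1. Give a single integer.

Step 1: cell (2,1)='T' (+7 fires, +2 burnt)
Step 2: cell (2,1)='F' (+10 fires, +7 burnt)
  -> target ignites at step 2
Step 3: cell (2,1)='.' (+9 fires, +10 burnt)
Step 4: cell (2,1)='.' (+5 fires, +9 burnt)
Step 5: cell (2,1)='.' (+1 fires, +5 burnt)
Step 6: cell (2,1)='.' (+0 fires, +1 burnt)
  fire out at step 6

2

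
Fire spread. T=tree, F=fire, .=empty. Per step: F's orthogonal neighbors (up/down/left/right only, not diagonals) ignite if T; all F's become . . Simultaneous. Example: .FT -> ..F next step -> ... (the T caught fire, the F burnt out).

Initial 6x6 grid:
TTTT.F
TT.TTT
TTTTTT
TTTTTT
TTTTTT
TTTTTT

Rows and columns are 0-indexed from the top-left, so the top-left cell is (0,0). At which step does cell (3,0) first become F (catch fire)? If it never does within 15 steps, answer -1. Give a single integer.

Step 1: cell (3,0)='T' (+1 fires, +1 burnt)
Step 2: cell (3,0)='T' (+2 fires, +1 burnt)
Step 3: cell (3,0)='T' (+3 fires, +2 burnt)
Step 4: cell (3,0)='T' (+4 fires, +3 burnt)
Step 5: cell (3,0)='T' (+5 fires, +4 burnt)
Step 6: cell (3,0)='T' (+5 fires, +5 burnt)
Step 7: cell (3,0)='T' (+6 fires, +5 burnt)
Step 8: cell (3,0)='F' (+4 fires, +6 burnt)
  -> target ignites at step 8
Step 9: cell (3,0)='.' (+2 fires, +4 burnt)
Step 10: cell (3,0)='.' (+1 fires, +2 burnt)
Step 11: cell (3,0)='.' (+0 fires, +1 burnt)
  fire out at step 11

8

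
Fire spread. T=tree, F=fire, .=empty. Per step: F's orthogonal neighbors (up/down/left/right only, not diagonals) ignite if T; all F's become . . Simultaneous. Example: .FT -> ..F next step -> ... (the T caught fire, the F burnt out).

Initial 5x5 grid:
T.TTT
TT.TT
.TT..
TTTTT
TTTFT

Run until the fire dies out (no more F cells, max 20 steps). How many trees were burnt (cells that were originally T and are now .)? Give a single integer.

Step 1: +3 fires, +1 burnt (F count now 3)
Step 2: +3 fires, +3 burnt (F count now 3)
Step 3: +3 fires, +3 burnt (F count now 3)
Step 4: +2 fires, +3 burnt (F count now 2)
Step 5: +1 fires, +2 burnt (F count now 1)
Step 6: +1 fires, +1 burnt (F count now 1)
Step 7: +1 fires, +1 burnt (F count now 1)
Step 8: +0 fires, +1 burnt (F count now 0)
Fire out after step 8
Initially T: 19, now '.': 20
Total burnt (originally-T cells now '.'): 14

Answer: 14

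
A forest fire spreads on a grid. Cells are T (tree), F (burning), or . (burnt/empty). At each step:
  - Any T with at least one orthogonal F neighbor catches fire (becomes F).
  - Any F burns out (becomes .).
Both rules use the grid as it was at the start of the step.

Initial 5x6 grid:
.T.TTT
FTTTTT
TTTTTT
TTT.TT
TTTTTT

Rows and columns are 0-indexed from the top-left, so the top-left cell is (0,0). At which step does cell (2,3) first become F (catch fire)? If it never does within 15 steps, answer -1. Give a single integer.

Step 1: cell (2,3)='T' (+2 fires, +1 burnt)
Step 2: cell (2,3)='T' (+4 fires, +2 burnt)
Step 3: cell (2,3)='T' (+4 fires, +4 burnt)
Step 4: cell (2,3)='F' (+5 fires, +4 burnt)
  -> target ignites at step 4
Step 5: cell (2,3)='.' (+4 fires, +5 burnt)
Step 6: cell (2,3)='.' (+4 fires, +4 burnt)
Step 7: cell (2,3)='.' (+2 fires, +4 burnt)
Step 8: cell (2,3)='.' (+1 fires, +2 burnt)
Step 9: cell (2,3)='.' (+0 fires, +1 burnt)
  fire out at step 9

4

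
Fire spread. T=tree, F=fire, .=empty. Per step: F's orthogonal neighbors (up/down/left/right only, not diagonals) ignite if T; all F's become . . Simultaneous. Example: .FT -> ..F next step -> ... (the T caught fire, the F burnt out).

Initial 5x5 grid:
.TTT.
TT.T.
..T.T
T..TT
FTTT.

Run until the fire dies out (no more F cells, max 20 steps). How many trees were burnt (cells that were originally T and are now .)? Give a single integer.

Step 1: +2 fires, +1 burnt (F count now 2)
Step 2: +1 fires, +2 burnt (F count now 1)
Step 3: +1 fires, +1 burnt (F count now 1)
Step 4: +1 fires, +1 burnt (F count now 1)
Step 5: +1 fires, +1 burnt (F count now 1)
Step 6: +1 fires, +1 burnt (F count now 1)
Step 7: +0 fires, +1 burnt (F count now 0)
Fire out after step 7
Initially T: 14, now '.': 18
Total burnt (originally-T cells now '.'): 7

Answer: 7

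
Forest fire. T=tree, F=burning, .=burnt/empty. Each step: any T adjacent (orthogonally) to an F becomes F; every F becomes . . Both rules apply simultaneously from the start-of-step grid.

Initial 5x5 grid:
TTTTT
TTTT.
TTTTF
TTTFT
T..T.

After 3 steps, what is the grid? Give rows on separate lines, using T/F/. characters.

Step 1: 4 trees catch fire, 2 burn out
  TTTTT
  TTTT.
  TTTF.
  TTF.F
  T..F.
Step 2: 3 trees catch fire, 4 burn out
  TTTTT
  TTTF.
  TTF..
  TF...
  T....
Step 3: 4 trees catch fire, 3 burn out
  TTTFT
  TTF..
  TF...
  F....
  T....

TTTFT
TTF..
TF...
F....
T....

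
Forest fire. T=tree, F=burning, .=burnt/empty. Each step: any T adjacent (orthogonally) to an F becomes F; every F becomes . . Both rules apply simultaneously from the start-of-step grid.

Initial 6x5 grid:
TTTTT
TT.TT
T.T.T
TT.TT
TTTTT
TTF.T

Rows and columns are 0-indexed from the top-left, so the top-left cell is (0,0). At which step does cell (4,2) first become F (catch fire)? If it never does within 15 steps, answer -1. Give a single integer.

Step 1: cell (4,2)='F' (+2 fires, +1 burnt)
  -> target ignites at step 1
Step 2: cell (4,2)='.' (+3 fires, +2 burnt)
Step 3: cell (4,2)='.' (+4 fires, +3 burnt)
Step 4: cell (4,2)='.' (+3 fires, +4 burnt)
Step 5: cell (4,2)='.' (+2 fires, +3 burnt)
Step 6: cell (4,2)='.' (+2 fires, +2 burnt)
Step 7: cell (4,2)='.' (+4 fires, +2 burnt)
Step 8: cell (4,2)='.' (+2 fires, +4 burnt)
Step 9: cell (4,2)='.' (+1 fires, +2 burnt)
Step 10: cell (4,2)='.' (+0 fires, +1 burnt)
  fire out at step 10

1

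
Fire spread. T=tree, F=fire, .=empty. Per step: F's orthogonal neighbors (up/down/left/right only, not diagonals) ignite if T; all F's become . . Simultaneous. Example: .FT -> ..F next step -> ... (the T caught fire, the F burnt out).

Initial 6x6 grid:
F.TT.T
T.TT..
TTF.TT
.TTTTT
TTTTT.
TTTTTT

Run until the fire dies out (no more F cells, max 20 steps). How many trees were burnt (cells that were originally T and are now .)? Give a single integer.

Answer: 25

Derivation:
Step 1: +4 fires, +2 burnt (F count now 4)
Step 2: +6 fires, +4 burnt (F count now 6)
Step 3: +5 fires, +6 burnt (F count now 5)
Step 4: +6 fires, +5 burnt (F count now 6)
Step 5: +3 fires, +6 burnt (F count now 3)
Step 6: +1 fires, +3 burnt (F count now 1)
Step 7: +0 fires, +1 burnt (F count now 0)
Fire out after step 7
Initially T: 26, now '.': 35
Total burnt (originally-T cells now '.'): 25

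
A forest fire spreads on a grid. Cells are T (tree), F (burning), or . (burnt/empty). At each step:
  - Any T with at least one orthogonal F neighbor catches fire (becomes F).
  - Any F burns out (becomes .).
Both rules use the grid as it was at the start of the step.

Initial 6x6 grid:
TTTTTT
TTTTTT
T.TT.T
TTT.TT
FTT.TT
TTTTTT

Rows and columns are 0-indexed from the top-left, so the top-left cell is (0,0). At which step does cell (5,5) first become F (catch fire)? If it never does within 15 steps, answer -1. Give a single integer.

Step 1: cell (5,5)='T' (+3 fires, +1 burnt)
Step 2: cell (5,5)='T' (+4 fires, +3 burnt)
Step 3: cell (5,5)='T' (+3 fires, +4 burnt)
Step 4: cell (5,5)='T' (+4 fires, +3 burnt)
Step 5: cell (5,5)='T' (+4 fires, +4 burnt)
Step 6: cell (5,5)='F' (+4 fires, +4 burnt)
  -> target ignites at step 6
Step 7: cell (5,5)='.' (+4 fires, +4 burnt)
Step 8: cell (5,5)='.' (+3 fires, +4 burnt)
Step 9: cell (5,5)='.' (+2 fires, +3 burnt)
Step 10: cell (5,5)='.' (+0 fires, +2 burnt)
  fire out at step 10

6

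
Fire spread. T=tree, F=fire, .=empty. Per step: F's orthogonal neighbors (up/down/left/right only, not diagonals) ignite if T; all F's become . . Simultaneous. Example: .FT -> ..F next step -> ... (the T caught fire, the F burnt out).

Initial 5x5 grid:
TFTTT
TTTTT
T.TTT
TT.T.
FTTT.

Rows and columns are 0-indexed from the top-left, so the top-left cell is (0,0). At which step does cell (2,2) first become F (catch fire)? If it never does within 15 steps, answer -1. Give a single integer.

Step 1: cell (2,2)='T' (+5 fires, +2 burnt)
Step 2: cell (2,2)='T' (+6 fires, +5 burnt)
Step 3: cell (2,2)='F' (+4 fires, +6 burnt)
  -> target ignites at step 3
Step 4: cell (2,2)='.' (+3 fires, +4 burnt)
Step 5: cell (2,2)='.' (+1 fires, +3 burnt)
Step 6: cell (2,2)='.' (+0 fires, +1 burnt)
  fire out at step 6

3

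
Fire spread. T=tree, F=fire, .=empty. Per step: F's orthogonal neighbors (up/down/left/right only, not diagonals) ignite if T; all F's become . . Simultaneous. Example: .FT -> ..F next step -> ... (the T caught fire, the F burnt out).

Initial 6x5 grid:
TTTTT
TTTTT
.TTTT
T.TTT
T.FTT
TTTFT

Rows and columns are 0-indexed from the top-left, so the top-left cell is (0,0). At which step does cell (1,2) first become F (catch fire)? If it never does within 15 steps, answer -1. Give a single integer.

Step 1: cell (1,2)='T' (+4 fires, +2 burnt)
Step 2: cell (1,2)='T' (+4 fires, +4 burnt)
Step 3: cell (1,2)='F' (+5 fires, +4 burnt)
  -> target ignites at step 3
Step 4: cell (1,2)='.' (+5 fires, +5 burnt)
Step 5: cell (1,2)='.' (+5 fires, +5 burnt)
Step 6: cell (1,2)='.' (+2 fires, +5 burnt)
Step 7: cell (1,2)='.' (+0 fires, +2 burnt)
  fire out at step 7

3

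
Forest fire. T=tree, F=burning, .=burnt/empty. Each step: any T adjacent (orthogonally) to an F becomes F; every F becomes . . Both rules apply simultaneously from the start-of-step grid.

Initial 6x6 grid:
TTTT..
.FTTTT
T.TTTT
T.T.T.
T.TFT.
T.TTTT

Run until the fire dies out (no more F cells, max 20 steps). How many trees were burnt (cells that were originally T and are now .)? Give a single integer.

Step 1: +5 fires, +2 burnt (F count now 5)
Step 2: +8 fires, +5 burnt (F count now 8)
Step 3: +5 fires, +8 burnt (F count now 5)
Step 4: +2 fires, +5 burnt (F count now 2)
Step 5: +0 fires, +2 burnt (F count now 0)
Fire out after step 5
Initially T: 24, now '.': 32
Total burnt (originally-T cells now '.'): 20

Answer: 20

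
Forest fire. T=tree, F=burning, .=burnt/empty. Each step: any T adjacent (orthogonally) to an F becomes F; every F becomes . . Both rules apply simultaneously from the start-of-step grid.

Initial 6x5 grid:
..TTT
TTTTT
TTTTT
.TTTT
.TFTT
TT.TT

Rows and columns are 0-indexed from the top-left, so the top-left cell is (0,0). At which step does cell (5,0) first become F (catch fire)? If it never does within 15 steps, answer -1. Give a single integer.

Step 1: cell (5,0)='T' (+3 fires, +1 burnt)
Step 2: cell (5,0)='T' (+6 fires, +3 burnt)
Step 3: cell (5,0)='F' (+6 fires, +6 burnt)
  -> target ignites at step 3
Step 4: cell (5,0)='.' (+5 fires, +6 burnt)
Step 5: cell (5,0)='.' (+3 fires, +5 burnt)
Step 6: cell (5,0)='.' (+1 fires, +3 burnt)
Step 7: cell (5,0)='.' (+0 fires, +1 burnt)
  fire out at step 7

3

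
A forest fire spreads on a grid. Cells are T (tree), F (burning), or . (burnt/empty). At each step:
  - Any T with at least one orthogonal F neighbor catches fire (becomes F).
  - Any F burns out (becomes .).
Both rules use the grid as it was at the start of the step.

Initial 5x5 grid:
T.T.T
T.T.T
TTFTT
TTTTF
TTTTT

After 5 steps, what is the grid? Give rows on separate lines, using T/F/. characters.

Step 1: 7 trees catch fire, 2 burn out
  T.T.T
  T.F.T
  TF.FF
  TTFF.
  TTTTF
Step 2: 6 trees catch fire, 7 burn out
  T.F.T
  T...F
  F....
  TF...
  TTFF.
Step 3: 4 trees catch fire, 6 burn out
  T...F
  F....
  .....
  F....
  TF...
Step 4: 2 trees catch fire, 4 burn out
  F....
  .....
  .....
  .....
  F....
Step 5: 0 trees catch fire, 2 burn out
  .....
  .....
  .....
  .....
  .....

.....
.....
.....
.....
.....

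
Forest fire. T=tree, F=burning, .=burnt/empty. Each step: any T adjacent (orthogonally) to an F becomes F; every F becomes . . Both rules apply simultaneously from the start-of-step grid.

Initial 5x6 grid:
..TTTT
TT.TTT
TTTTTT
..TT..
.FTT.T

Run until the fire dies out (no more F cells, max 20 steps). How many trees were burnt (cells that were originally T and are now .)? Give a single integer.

Answer: 19

Derivation:
Step 1: +1 fires, +1 burnt (F count now 1)
Step 2: +2 fires, +1 burnt (F count now 2)
Step 3: +2 fires, +2 burnt (F count now 2)
Step 4: +2 fires, +2 burnt (F count now 2)
Step 5: +4 fires, +2 burnt (F count now 4)
Step 6: +4 fires, +4 burnt (F count now 4)
Step 7: +3 fires, +4 burnt (F count now 3)
Step 8: +1 fires, +3 burnt (F count now 1)
Step 9: +0 fires, +1 burnt (F count now 0)
Fire out after step 9
Initially T: 20, now '.': 29
Total burnt (originally-T cells now '.'): 19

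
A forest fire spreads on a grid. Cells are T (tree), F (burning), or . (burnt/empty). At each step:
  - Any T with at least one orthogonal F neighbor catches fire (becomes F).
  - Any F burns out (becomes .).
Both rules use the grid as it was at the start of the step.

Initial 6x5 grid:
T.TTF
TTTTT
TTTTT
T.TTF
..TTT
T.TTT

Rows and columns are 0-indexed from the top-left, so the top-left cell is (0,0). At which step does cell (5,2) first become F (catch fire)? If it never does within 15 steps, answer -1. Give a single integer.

Step 1: cell (5,2)='T' (+5 fires, +2 burnt)
Step 2: cell (5,2)='T' (+6 fires, +5 burnt)
Step 3: cell (5,2)='T' (+4 fires, +6 burnt)
Step 4: cell (5,2)='F' (+3 fires, +4 burnt)
  -> target ignites at step 4
Step 5: cell (5,2)='.' (+2 fires, +3 burnt)
Step 6: cell (5,2)='.' (+2 fires, +2 burnt)
Step 7: cell (5,2)='.' (+0 fires, +2 burnt)
  fire out at step 7

4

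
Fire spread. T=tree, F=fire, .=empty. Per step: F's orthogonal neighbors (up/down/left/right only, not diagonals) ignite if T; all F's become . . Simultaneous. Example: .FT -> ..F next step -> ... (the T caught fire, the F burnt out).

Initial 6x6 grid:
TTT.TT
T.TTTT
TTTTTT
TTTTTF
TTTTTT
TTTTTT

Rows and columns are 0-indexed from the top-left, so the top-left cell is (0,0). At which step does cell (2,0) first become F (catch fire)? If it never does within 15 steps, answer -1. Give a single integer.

Step 1: cell (2,0)='T' (+3 fires, +1 burnt)
Step 2: cell (2,0)='T' (+5 fires, +3 burnt)
Step 3: cell (2,0)='T' (+6 fires, +5 burnt)
Step 4: cell (2,0)='T' (+6 fires, +6 burnt)
Step 5: cell (2,0)='T' (+5 fires, +6 burnt)
Step 6: cell (2,0)='F' (+4 fires, +5 burnt)
  -> target ignites at step 6
Step 7: cell (2,0)='.' (+3 fires, +4 burnt)
Step 8: cell (2,0)='.' (+1 fires, +3 burnt)
Step 9: cell (2,0)='.' (+0 fires, +1 burnt)
  fire out at step 9

6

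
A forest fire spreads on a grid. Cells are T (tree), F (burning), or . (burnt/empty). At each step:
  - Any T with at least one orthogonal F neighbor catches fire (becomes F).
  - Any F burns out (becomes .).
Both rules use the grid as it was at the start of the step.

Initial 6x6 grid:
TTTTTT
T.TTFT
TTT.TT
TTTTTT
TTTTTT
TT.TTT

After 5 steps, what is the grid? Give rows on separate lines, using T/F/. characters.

Step 1: 4 trees catch fire, 1 burn out
  TTTTFT
  T.TF.F
  TTT.FT
  TTTTTT
  TTTTTT
  TT.TTT
Step 2: 5 trees catch fire, 4 burn out
  TTTF.F
  T.F...
  TTT..F
  TTTTFT
  TTTTTT
  TT.TTT
Step 3: 5 trees catch fire, 5 burn out
  TTF...
  T.....
  TTF...
  TTTF.F
  TTTTFT
  TT.TTT
Step 4: 6 trees catch fire, 5 burn out
  TF....
  T.....
  TF....
  TTF...
  TTTF.F
  TT.TFT
Step 5: 6 trees catch fire, 6 burn out
  F.....
  T.....
  F.....
  TF....
  TTF...
  TT.F.F

F.....
T.....
F.....
TF....
TTF...
TT.F.F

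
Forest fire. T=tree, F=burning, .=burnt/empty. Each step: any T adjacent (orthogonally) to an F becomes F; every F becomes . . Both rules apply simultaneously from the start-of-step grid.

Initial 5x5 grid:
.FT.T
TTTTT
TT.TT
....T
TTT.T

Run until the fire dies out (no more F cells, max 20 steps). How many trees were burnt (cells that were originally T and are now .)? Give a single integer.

Step 1: +2 fires, +1 burnt (F count now 2)
Step 2: +3 fires, +2 burnt (F count now 3)
Step 3: +2 fires, +3 burnt (F count now 2)
Step 4: +2 fires, +2 burnt (F count now 2)
Step 5: +2 fires, +2 burnt (F count now 2)
Step 6: +1 fires, +2 burnt (F count now 1)
Step 7: +1 fires, +1 burnt (F count now 1)
Step 8: +0 fires, +1 burnt (F count now 0)
Fire out after step 8
Initially T: 16, now '.': 22
Total burnt (originally-T cells now '.'): 13

Answer: 13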